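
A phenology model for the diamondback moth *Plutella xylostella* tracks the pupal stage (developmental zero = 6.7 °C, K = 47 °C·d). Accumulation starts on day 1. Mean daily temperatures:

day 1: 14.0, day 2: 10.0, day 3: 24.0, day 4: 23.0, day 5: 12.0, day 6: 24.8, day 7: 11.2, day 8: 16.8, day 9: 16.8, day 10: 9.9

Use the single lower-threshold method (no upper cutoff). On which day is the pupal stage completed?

Daily DD above 6.7 °C: 7.3, 3.3, 17.3, 16.3, 5.3, 18.1, 4.5, 10.1, 10.1, 3.2.
Cumulative: 7.3, 10.6, 27.9, 44.2, 49.5, 67.6, 72.1, 82.2, 92.3, 95.5.
The total first reaches 47 DD on day 5.

day 5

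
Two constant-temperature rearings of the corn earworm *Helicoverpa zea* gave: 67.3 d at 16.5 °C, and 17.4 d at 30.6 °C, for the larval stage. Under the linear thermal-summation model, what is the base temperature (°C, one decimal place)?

11.6 °C

Equal thermal constants: D₁(T₁ − T_b) = D₂(T₂ − T_b).
67.3·(16.5 − T_b) = 17.4·(30.6 − T_b)
T_b = (67.3·16.5 − 17.4·30.6) / (67.3 − 17.4) = 578.01 / 49.9 = 11.583 °C ≈ 11.6 °C.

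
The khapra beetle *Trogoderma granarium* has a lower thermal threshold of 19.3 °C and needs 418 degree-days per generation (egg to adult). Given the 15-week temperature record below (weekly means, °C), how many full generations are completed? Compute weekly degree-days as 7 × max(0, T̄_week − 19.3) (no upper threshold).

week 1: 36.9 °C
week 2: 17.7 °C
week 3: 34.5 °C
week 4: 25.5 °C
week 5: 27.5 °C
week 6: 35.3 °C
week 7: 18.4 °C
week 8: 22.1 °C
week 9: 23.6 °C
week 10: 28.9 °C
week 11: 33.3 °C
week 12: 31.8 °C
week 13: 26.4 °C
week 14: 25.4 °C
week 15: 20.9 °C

2 generations

Weekly DD (7 × max(0, T̄ − 19.3)): 123.2, 0.0, 106.4, 43.4, 57.4, 112.0, 0.0, 19.6, 30.1, 67.2, 98.0, 87.5, 49.7, 42.7, 11.2.
Season total = 848.4 DD.
Complete generations = ⌊848.4 / 418⌋ = 2.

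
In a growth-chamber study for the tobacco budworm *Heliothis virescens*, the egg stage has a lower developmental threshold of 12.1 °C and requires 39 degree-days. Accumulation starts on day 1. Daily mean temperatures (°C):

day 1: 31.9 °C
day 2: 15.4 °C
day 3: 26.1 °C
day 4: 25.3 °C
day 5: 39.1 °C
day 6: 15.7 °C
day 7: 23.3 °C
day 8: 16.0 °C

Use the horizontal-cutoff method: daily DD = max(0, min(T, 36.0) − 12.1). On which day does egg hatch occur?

Daily DD above 12.1 °C (capped at 23.9): 19.8, 3.3, 14.0, 13.2, 23.9, 3.6, 11.2, 3.9.
Cumulative: 19.8, 23.1, 37.1, 50.3, 74.2, 77.8, 89.0, 92.9.
The total first reaches 39 DD on day 4.

day 4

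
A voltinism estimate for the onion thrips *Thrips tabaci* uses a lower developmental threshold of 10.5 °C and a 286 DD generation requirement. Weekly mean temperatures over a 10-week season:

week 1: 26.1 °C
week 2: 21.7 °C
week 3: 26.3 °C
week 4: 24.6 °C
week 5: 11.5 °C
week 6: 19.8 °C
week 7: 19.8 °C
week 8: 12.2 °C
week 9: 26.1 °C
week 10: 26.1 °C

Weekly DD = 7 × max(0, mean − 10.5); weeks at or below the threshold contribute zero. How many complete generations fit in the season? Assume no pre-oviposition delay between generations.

2 generations

Weekly DD (7 × max(0, T̄ − 10.5)): 109.2, 78.4, 110.6, 98.7, 7.0, 65.1, 65.1, 11.9, 109.2, 109.2.
Season total = 764.4 DD.
Complete generations = ⌊764.4 / 286⌋ = 2.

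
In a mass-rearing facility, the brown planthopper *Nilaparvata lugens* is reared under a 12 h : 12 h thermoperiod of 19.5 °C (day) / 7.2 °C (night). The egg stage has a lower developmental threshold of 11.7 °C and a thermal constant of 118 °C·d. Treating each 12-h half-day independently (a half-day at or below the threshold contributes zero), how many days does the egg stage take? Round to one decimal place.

30.3 days

Day half: max(0, 19.5 − 11.7) × 0.5 = 7.8 × 0.5 = 3.90 DD.
Night half: max(0, 7.2 − 11.7) × 0.5 = 0.0 × 0.5 = 0.00 DD.
Per 24 h: 3.90 DD/day.
Duration = 118 / 3.90 = 30.256 ≈ 30.3 days.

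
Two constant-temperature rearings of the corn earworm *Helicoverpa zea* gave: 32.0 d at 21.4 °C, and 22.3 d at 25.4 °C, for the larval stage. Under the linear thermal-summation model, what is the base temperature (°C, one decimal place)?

Under the model K = D·(T − T_b), so D₁·(T₁ − T_b) = D₂·(T₂ − T_b).
32.0·(21.4 − T_b) = 22.3·(25.4 − T_b)
T_b = (32.0·21.4 − 22.3·25.4) / (32.0 − 22.3) = 118.38 / 9.7 = 12.204 °C ≈ 12.2 °C.

12.2 °C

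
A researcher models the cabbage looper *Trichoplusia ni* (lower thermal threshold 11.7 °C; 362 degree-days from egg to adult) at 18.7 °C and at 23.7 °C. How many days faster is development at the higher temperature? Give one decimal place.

At 18.7 °C: 362 / (18.7 − 11.7) = 362 / 7.0 = 51.714 d.
At 23.7 °C: 362 / (23.7 − 11.7) = 362 / 12.0 = 30.167 d.
Difference = |51.714 − 30.167| = 21.548 ≈ 21.5 days.

21.5 days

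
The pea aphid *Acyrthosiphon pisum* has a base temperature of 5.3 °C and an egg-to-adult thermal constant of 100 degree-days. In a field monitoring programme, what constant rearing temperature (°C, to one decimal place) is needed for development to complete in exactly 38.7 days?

7.9 °C

Required daily accumulation = 100 / 38.7 = 2.584 DD/day.
T = T_base + 2.584 = 5.3 + 2.584 = 7.884 ≈ 7.9 °C.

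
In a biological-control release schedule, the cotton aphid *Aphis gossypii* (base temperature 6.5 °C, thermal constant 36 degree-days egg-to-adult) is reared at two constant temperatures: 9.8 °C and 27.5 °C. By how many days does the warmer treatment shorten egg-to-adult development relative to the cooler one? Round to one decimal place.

At 9.8 °C: 36 / (9.8 − 6.5) = 36 / 3.3 = 10.909 d.
At 27.5 °C: 36 / (27.5 − 6.5) = 36 / 21.0 = 1.714 d.
Difference = |10.909 − 1.714| = 9.195 ≈ 9.2 days.

9.2 days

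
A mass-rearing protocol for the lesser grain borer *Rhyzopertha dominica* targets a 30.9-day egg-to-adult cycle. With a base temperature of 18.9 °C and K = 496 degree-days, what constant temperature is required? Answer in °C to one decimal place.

35.0 °C

Required daily accumulation = 496 / 30.9 = 16.052 DD/day.
T = T_base + 16.052 = 18.9 + 16.052 = 34.952 ≈ 35.0 °C.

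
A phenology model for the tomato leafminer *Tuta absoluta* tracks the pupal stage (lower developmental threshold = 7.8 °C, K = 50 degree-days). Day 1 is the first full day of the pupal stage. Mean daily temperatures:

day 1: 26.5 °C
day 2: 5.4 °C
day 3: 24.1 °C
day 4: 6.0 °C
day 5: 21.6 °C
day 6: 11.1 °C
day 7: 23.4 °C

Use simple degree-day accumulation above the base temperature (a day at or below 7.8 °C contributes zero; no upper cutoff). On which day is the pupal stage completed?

day 6

Daily DD above 7.8 °C: 18.7, 0.0, 16.3, 0.0, 13.8, 3.3, 15.6.
Cumulative: 18.7, 18.7, 35.0, 35.0, 48.8, 52.1, 67.7.
The total first reaches 50 DD on day 6.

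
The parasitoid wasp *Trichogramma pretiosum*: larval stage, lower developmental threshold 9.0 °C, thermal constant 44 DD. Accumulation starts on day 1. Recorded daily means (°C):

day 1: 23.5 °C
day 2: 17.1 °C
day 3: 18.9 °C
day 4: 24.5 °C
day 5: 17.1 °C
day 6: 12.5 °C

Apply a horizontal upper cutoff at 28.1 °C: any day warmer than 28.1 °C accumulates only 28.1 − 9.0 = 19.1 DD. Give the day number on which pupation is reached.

Daily DD above 9.0 °C (capped at 19.1): 14.5, 8.1, 9.9, 15.5, 8.1, 3.5.
Cumulative: 14.5, 22.6, 32.5, 48.0, 56.1, 59.6.
The total first reaches 44 DD on day 4.

day 4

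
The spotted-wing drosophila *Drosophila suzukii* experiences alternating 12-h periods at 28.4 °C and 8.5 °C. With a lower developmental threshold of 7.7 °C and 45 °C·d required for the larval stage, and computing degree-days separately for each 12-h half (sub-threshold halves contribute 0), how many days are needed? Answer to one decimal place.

Day half: max(0, 28.4 − 7.7) × 0.5 = 20.7 × 0.5 = 10.35 DD.
Night half: max(0, 8.5 − 7.7) × 0.5 = 0.8 × 0.5 = 0.40 DD.
Per 24 h: 10.75 DD/day.
Duration = 45 / 10.75 = 4.186 ≈ 4.2 days.

4.2 days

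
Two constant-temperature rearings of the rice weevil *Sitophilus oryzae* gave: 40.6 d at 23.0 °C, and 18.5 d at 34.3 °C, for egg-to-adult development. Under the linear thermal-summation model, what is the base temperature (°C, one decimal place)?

13.5 °C

Equal thermal constants: D₁(T₁ − T_b) = D₂(T₂ − T_b).
40.6·(23.0 − T_b) = 18.5·(34.3 − T_b)
T_b = (40.6·23.0 − 18.5·34.3) / (40.6 − 18.5) = 299.25 / 22.1 = 13.541 °C ≈ 13.5 °C.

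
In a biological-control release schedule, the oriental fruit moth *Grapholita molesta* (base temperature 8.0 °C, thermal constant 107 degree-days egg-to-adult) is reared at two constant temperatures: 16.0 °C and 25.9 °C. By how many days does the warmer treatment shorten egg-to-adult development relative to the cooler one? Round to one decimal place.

7.4 days

At 16.0 °C: 107 / (16.0 − 8.0) = 107 / 8.0 = 13.375 d.
At 25.9 °C: 107 / (25.9 − 8.0) = 107 / 17.9 = 5.978 d.
Difference = |13.375 − 5.978| = 7.397 ≈ 7.4 days.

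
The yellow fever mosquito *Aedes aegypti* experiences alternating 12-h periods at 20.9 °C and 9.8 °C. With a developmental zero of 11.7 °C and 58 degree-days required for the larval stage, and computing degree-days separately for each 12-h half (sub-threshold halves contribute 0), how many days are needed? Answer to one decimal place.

Day half: max(0, 20.9 − 11.7) × 0.5 = 9.2 × 0.5 = 4.60 DD.
Night half: max(0, 9.8 − 11.7) × 0.5 = 0.0 × 0.5 = 0.00 DD.
Per 24 h: 4.60 DD/day.
Duration = 58 / 4.60 = 12.609 ≈ 12.6 days.

12.6 days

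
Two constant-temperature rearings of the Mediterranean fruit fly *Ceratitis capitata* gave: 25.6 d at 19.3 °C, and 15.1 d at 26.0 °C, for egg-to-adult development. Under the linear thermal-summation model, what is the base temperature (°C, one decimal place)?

Under the model K = D·(T − T_b), so D₁·(T₁ − T_b) = D₂·(T₂ − T_b).
25.6·(19.3 − T_b) = 15.1·(26.0 − T_b)
T_b = (25.6·19.3 − 15.1·26.0) / (25.6 − 15.1) = 101.48 / 10.5 = 9.665 °C ≈ 9.7 °C.

9.7 °C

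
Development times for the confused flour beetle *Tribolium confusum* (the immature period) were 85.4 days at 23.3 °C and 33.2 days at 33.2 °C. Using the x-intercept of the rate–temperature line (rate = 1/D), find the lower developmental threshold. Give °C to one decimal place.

17.0 °C

Equal thermal constants: D₁(T₁ − T_b) = D₂(T₂ − T_b).
85.4·(23.3 − T_b) = 33.2·(33.2 − T_b)
T_b = (85.4·23.3 − 33.2·33.2) / (85.4 − 33.2) = 887.58 / 52.2 = 17.003 °C ≈ 17.0 °C.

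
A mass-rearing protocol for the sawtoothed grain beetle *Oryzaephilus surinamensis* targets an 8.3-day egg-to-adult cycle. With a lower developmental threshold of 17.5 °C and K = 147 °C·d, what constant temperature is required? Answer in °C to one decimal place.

35.2 °C

Required daily accumulation = 147 / 8.3 = 17.711 DD/day.
T = T_base + 17.711 = 17.5 + 17.711 = 35.211 ≈ 35.2 °C.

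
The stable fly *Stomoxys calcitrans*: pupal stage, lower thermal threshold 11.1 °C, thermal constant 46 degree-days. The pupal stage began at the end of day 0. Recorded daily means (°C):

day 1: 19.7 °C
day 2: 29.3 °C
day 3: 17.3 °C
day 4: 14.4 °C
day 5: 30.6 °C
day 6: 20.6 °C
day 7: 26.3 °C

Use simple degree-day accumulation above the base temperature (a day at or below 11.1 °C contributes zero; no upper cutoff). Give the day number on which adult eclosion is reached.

Daily DD above 11.1 °C: 8.6, 18.2, 6.2, 3.3, 19.5, 9.5, 15.2.
Cumulative: 8.6, 26.8, 33.0, 36.3, 55.8, 65.3, 80.5.
The total first reaches 46 DD on day 5.

day 5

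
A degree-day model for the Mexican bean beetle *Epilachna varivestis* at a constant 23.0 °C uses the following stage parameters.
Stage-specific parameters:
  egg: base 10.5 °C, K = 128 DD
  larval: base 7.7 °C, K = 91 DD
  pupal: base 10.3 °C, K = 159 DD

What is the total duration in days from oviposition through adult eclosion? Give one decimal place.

28.7 days

egg: 128 / (23.0 − 10.5) = 128 / 12.5 = 10.240 d.
larval: 91 / (23.0 − 7.7) = 91 / 15.3 = 5.948 d.
pupal: 159 / (23.0 − 10.3) = 159 / 12.7 = 12.520 d.
Sum = 28.707 ≈ 28.7 days.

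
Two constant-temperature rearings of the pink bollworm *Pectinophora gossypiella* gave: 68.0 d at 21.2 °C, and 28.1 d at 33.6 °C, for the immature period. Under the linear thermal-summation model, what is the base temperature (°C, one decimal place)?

Under the model K = D·(T − T_b), so D₁·(T₁ − T_b) = D₂·(T₂ − T_b).
68.0·(21.2 − T_b) = 28.1·(33.6 − T_b)
T_b = (68.0·21.2 − 28.1·33.6) / (68.0 − 28.1) = 497.44 / 39.9 = 12.467 °C ≈ 12.5 °C.

12.5 °C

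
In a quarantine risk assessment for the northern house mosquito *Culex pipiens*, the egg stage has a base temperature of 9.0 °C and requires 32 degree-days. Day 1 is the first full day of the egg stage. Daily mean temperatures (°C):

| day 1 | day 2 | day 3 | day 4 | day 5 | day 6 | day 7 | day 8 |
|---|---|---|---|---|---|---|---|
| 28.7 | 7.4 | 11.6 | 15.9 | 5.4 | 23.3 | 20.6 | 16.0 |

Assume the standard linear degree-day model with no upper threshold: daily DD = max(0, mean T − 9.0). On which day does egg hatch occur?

Daily DD above 9.0 °C: 19.7, 0.0, 2.6, 6.9, 0.0, 14.3, 11.6, 7.0.
Cumulative: 19.7, 19.7, 22.3, 29.2, 29.2, 43.5, 55.1, 62.1.
The total first reaches 32 DD on day 6.

day 6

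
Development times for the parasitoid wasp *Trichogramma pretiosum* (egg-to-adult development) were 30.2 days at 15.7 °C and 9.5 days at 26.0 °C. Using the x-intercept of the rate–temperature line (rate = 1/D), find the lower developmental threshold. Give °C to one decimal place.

Equal thermal constants: D₁(T₁ − T_b) = D₂(T₂ − T_b).
30.2·(15.7 − T_b) = 9.5·(26.0 − T_b)
T_b = (30.2·15.7 − 9.5·26.0) / (30.2 − 9.5) = 227.14 / 20.7 = 10.973 °C ≈ 11.0 °C.

11.0 °C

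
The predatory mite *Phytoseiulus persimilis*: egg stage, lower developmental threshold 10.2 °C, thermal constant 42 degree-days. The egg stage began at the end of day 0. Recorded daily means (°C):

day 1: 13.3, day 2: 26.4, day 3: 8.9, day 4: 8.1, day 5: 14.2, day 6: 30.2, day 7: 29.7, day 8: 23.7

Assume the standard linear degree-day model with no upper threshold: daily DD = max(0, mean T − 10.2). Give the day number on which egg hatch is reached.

Daily DD above 10.2 °C: 3.1, 16.2, 0.0, 0.0, 4.0, 20.0, 19.5, 13.5.
Cumulative: 3.1, 19.3, 19.3, 19.3, 23.3, 43.3, 62.8, 76.3.
The total first reaches 42 DD on day 6.

day 6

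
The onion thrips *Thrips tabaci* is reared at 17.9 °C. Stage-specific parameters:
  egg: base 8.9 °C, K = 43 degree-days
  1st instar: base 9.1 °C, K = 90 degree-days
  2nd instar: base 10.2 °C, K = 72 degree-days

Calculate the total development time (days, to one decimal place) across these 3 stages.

egg: 43 / (17.9 − 8.9) = 43 / 9.0 = 4.778 d.
1st instar: 90 / (17.9 − 9.1) = 90 / 8.8 = 10.227 d.
2nd instar: 72 / (17.9 − 10.2) = 72 / 7.7 = 9.351 d.
Sum = 24.356 ≈ 24.4 days.

24.4 days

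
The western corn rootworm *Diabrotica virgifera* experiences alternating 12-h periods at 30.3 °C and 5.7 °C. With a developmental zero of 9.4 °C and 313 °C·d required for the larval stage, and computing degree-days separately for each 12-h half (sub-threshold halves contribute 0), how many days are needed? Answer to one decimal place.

Day half: max(0, 30.3 − 9.4) × 0.5 = 20.9 × 0.5 = 10.45 DD.
Night half: max(0, 5.7 − 9.4) × 0.5 = 0.0 × 0.5 = 0.00 DD.
Per 24 h: 10.45 DD/day.
Duration = 313 / 10.45 = 29.952 ≈ 30.0 days.

30.0 days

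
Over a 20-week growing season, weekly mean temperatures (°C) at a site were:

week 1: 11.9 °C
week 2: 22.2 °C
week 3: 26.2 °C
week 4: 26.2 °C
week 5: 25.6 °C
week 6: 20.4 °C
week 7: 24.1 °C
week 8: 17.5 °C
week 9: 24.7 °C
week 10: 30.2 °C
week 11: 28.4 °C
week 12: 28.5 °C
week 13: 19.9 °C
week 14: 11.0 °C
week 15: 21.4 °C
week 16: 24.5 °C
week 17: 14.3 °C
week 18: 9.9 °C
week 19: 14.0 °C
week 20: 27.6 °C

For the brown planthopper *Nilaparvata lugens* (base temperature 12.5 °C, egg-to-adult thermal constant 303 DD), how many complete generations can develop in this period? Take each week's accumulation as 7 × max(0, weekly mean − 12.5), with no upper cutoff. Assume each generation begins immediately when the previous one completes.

4 generations

Weekly DD (7 × max(0, T̄ − 12.5)): 0.0, 67.9, 95.9, 95.9, 91.7, 55.3, 81.2, 35.0, 85.4, 123.9, 111.3, 112.0, 51.8, 0.0, 62.3, 84.0, 12.6, 0.0, 10.5, 105.7.
Season total = 1282.4 DD.
Complete generations = ⌊1282.4 / 303⌋ = 4.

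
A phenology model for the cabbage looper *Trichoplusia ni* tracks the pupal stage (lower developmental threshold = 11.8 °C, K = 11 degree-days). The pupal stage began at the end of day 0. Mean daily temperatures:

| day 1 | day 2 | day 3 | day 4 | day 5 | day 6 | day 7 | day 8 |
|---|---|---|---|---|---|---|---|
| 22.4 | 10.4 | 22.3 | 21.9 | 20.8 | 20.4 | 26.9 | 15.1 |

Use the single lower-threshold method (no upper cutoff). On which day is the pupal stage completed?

Daily DD above 11.8 °C: 10.6, 0.0, 10.5, 10.1, 9.0, 8.6, 15.1, 3.3.
Cumulative: 10.6, 10.6, 21.1, 31.2, 40.2, 48.8, 63.9, 67.2.
The total first reaches 11 DD on day 3.

day 3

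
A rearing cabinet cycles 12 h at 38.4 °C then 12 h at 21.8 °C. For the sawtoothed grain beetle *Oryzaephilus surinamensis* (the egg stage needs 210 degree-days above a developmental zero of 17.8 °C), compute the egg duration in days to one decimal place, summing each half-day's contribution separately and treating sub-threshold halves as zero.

Day half: max(0, 38.4 − 17.8) × 0.5 = 20.6 × 0.5 = 10.30 DD.
Night half: max(0, 21.8 − 17.8) × 0.5 = 4.0 × 0.5 = 2.00 DD.
Per 24 h: 12.30 DD/day.
Duration = 210 / 12.30 = 17.073 ≈ 17.1 days.

17.1 days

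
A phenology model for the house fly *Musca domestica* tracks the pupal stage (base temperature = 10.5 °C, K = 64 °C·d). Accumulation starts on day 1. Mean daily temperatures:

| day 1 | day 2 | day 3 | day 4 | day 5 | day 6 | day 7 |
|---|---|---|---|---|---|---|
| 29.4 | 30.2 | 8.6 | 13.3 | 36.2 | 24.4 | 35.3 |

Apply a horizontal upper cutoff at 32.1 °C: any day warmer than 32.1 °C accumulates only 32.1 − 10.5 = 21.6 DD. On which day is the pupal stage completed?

day 6

Daily DD above 10.5 °C (capped at 21.6): 18.9, 19.7, 0.0, 2.8, 21.6, 13.9, 21.6.
Cumulative: 18.9, 38.6, 38.6, 41.4, 63.0, 76.9, 98.5.
The total first reaches 64 DD on day 6.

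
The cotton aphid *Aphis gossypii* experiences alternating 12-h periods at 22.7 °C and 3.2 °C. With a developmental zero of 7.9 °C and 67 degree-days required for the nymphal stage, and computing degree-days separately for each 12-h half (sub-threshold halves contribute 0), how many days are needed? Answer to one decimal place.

9.1 days

Day half: max(0, 22.7 − 7.9) × 0.5 = 14.8 × 0.5 = 7.40 DD.
Night half: max(0, 3.2 − 7.9) × 0.5 = 0.0 × 0.5 = 0.00 DD.
Per 24 h: 7.40 DD/day.
Duration = 67 / 7.40 = 9.054 ≈ 9.1 days.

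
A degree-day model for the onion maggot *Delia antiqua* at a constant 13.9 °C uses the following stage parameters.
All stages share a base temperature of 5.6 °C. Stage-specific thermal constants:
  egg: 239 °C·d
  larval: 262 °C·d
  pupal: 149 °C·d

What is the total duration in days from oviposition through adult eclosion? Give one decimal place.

78.3 days

Daily accumulation at 13.9 °C = 13.9 − 5.6 = 8.3 DD/day.
Total K = 239 + 262 + 149 = 650 DD.
Total duration = 650 / 8.3 = 78.313 ≈ 78.3 days.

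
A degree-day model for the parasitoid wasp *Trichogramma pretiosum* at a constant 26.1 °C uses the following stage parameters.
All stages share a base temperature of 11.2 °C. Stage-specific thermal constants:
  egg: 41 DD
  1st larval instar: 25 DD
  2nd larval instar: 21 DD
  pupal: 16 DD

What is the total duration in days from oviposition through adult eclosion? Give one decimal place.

6.9 days

Daily accumulation at 26.1 °C = 26.1 − 11.2 = 14.9 DD/day.
Total K = 41 + 25 + 21 + 16 = 103 DD.
Total duration = 103 / 14.9 = 6.913 ≈ 6.9 days.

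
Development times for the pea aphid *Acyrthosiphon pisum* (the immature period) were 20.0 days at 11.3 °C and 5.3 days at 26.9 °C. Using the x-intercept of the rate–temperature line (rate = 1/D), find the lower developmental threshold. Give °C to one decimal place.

5.7 °C

Under the model K = D·(T − T_b), so D₁·(T₁ − T_b) = D₂·(T₂ − T_b).
20.0·(11.3 − T_b) = 5.3·(26.9 − T_b)
T_b = (20.0·11.3 − 5.3·26.9) / (20.0 − 5.3) = 83.43 / 14.7 = 5.676 °C ≈ 5.7 °C.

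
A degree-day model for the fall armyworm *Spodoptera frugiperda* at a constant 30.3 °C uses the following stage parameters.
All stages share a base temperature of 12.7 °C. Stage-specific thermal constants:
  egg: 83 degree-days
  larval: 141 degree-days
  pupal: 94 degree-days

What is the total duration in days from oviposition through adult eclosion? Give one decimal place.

Daily accumulation at 30.3 °C = 30.3 − 12.7 = 17.6 DD/day.
Total K = 83 + 141 + 94 = 318 DD.
Total duration = 318 / 17.6 = 18.068 ≈ 18.1 days.

18.1 days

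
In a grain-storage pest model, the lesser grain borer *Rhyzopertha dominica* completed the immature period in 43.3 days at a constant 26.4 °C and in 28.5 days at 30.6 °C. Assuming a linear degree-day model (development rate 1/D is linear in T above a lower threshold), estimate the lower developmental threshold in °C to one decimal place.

Equal thermal constants: D₁(T₁ − T_b) = D₂(T₂ − T_b).
43.3·(26.4 − T_b) = 28.5·(30.6 − T_b)
T_b = (43.3·26.4 − 28.5·30.6) / (43.3 − 28.5) = 271.02 / 14.8 = 18.312 °C ≈ 18.3 °C.

18.3 °C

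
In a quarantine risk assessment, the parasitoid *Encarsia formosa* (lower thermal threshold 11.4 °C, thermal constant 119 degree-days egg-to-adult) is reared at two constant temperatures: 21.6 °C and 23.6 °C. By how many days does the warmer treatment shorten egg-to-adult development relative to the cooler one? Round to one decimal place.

At 21.6 °C: 119 / (21.6 − 11.4) = 119 / 10.2 = 11.667 d.
At 23.6 °C: 119 / (23.6 − 11.4) = 119 / 12.2 = 9.754 d.
Difference = |11.667 − 9.754| = 1.913 ≈ 1.9 days.

1.9 days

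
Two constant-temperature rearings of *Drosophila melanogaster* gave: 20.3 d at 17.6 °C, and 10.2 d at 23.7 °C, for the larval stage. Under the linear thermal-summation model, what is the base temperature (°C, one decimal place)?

Under the model K = D·(T − T_b), so D₁·(T₁ − T_b) = D₂·(T₂ − T_b).
20.3·(17.6 − T_b) = 10.2·(23.7 − T_b)
T_b = (20.3·17.6 − 10.2·23.7) / (20.3 − 10.2) = 115.54 / 10.1 = 11.440 °C ≈ 11.4 °C.

11.4 °C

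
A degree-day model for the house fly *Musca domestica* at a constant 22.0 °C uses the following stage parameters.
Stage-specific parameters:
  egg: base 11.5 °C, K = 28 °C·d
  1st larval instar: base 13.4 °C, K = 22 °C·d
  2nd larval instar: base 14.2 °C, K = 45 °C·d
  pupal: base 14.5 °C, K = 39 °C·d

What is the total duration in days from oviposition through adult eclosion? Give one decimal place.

16.2 days

egg: 28 / (22.0 − 11.5) = 28 / 10.5 = 2.667 d.
1st larval instar: 22 / (22.0 − 13.4) = 22 / 8.6 = 2.558 d.
2nd larval instar: 45 / (22.0 − 14.2) = 45 / 7.8 = 5.769 d.
pupal: 39 / (22.0 − 14.5) = 39 / 7.5 = 5.200 d.
Sum = 16.194 ≈ 16.2 days.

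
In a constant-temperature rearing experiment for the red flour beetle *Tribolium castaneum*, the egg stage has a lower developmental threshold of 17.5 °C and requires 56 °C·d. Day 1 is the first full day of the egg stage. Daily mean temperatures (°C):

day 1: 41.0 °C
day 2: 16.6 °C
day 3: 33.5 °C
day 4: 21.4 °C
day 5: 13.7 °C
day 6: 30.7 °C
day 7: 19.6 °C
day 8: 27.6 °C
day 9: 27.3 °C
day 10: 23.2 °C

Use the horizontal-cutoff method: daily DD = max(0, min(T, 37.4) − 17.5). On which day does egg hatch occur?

day 8

Daily DD above 17.5 °C (capped at 19.9): 19.9, 0.0, 16.0, 3.9, 0.0, 13.2, 2.1, 10.1, 9.8, 5.7.
Cumulative: 19.9, 19.9, 35.9, 39.8, 39.8, 53.0, 55.1, 65.2, 75.0, 80.7.
The total first reaches 56 DD on day 8.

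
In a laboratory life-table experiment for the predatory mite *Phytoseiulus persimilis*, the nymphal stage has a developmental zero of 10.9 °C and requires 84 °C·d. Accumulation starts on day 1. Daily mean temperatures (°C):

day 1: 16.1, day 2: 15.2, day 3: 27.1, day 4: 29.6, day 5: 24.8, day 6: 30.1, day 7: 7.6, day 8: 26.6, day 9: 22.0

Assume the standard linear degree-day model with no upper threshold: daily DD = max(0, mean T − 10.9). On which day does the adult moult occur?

Daily DD above 10.9 °C: 5.2, 4.3, 16.2, 18.7, 13.9, 19.2, 0.0, 15.7, 11.1.
Cumulative: 5.2, 9.5, 25.7, 44.4, 58.3, 77.5, 77.5, 93.2, 104.3.
The total first reaches 84 DD on day 8.

day 8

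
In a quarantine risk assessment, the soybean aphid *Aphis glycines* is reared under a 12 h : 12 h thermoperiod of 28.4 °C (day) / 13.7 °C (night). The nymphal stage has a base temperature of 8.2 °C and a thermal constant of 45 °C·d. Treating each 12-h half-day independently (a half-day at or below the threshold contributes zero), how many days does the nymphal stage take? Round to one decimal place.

3.5 days

Day half: max(0, 28.4 − 8.2) × 0.5 = 20.2 × 0.5 = 10.10 DD.
Night half: max(0, 13.7 − 8.2) × 0.5 = 5.5 × 0.5 = 2.75 DD.
Per 24 h: 12.85 DD/day.
Duration = 45 / 12.85 = 3.502 ≈ 3.5 days.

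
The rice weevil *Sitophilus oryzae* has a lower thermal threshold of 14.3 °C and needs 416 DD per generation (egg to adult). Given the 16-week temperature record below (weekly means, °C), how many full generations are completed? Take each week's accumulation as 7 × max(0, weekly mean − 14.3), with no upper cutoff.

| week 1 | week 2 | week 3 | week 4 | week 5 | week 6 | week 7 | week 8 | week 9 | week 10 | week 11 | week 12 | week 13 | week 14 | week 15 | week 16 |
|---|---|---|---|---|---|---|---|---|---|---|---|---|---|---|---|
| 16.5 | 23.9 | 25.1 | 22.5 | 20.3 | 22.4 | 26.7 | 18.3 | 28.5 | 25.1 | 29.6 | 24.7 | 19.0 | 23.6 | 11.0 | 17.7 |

2 generations

Weekly DD (7 × max(0, T̄ − 14.3)): 15.4, 67.2, 75.6, 57.4, 42.0, 56.7, 86.8, 28.0, 99.4, 75.6, 107.1, 72.8, 32.9, 65.1, 0.0, 23.8.
Season total = 905.8 DD.
Complete generations = ⌊905.8 / 416⌋ = 2.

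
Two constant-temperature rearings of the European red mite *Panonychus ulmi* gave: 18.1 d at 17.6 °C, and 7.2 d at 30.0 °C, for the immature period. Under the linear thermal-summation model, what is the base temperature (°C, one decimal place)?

Equal thermal constants: D₁(T₁ − T_b) = D₂(T₂ − T_b).
18.1·(17.6 − T_b) = 7.2·(30.0 − T_b)
T_b = (18.1·17.6 − 7.2·30.0) / (18.1 − 7.2) = 102.56 / 10.9 = 9.409 °C ≈ 9.4 °C.

9.4 °C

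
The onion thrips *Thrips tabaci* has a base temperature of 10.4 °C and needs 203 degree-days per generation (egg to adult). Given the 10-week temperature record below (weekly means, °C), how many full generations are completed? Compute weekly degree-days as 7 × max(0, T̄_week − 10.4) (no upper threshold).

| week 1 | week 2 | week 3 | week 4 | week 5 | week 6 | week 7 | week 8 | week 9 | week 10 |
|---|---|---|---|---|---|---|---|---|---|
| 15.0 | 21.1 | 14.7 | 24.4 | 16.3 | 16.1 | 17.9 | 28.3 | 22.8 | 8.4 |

Weekly DD (7 × max(0, T̄ − 10.4)): 32.2, 74.9, 30.1, 98.0, 41.3, 39.9, 52.5, 125.3, 86.8, 0.0.
Season total = 581.0 DD.
Complete generations = ⌊581.0 / 203⌋ = 2.

2 generations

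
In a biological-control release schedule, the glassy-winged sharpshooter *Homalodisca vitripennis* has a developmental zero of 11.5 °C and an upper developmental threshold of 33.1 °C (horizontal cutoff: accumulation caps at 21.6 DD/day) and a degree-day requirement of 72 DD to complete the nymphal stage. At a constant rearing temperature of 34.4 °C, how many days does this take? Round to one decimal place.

3.3 days

Temperature 34.4 °C exceeds the upper threshold, so daily accumulation caps at 33.1 − 11.5 = 21.6 DD/day.
Duration = 72 / 21.6 = 3.333 ≈ 3.3 days.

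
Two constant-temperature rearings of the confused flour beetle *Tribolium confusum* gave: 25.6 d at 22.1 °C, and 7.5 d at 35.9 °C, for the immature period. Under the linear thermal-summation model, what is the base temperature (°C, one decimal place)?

Linear rate model ⇒ the product D·(T − T_b) is constant across temperatures.
25.6·(22.1 − T_b) = 7.5·(35.9 − T_b)
T_b = (25.6·22.1 − 7.5·35.9) / (25.6 − 7.5) = 296.51 / 18.1 = 16.382 °C ≈ 16.4 °C.

16.4 °C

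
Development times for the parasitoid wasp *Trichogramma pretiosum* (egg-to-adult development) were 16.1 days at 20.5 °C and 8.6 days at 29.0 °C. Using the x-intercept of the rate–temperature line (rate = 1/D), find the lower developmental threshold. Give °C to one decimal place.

10.8 °C

Equal thermal constants: D₁(T₁ − T_b) = D₂(T₂ − T_b).
16.1·(20.5 − T_b) = 8.6·(29.0 − T_b)
T_b = (16.1·20.5 − 8.6·29.0) / (16.1 − 8.6) = 80.65 / 7.5 = 10.753 °C ≈ 10.8 °C.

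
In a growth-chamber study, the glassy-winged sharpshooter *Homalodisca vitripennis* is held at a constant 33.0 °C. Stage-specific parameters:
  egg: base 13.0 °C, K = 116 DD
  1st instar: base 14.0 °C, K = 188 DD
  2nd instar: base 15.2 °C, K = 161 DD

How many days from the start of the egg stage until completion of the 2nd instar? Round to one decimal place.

egg: 116 / (33.0 − 13.0) = 116 / 20.0 = 5.800 d.
1st instar: 188 / (33.0 − 14.0) = 188 / 19.0 = 9.895 d.
2nd instar: 161 / (33.0 − 15.2) = 161 / 17.8 = 9.045 d.
Sum = 24.740 ≈ 24.7 days.

24.7 days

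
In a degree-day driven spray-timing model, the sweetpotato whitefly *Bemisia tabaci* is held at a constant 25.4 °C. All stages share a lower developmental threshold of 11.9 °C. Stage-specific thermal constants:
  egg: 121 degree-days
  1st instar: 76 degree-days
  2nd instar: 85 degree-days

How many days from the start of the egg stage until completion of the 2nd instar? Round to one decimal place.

20.9 days

Daily accumulation at 25.4 °C = 25.4 − 11.9 = 13.5 DD/day.
Total K = 121 + 76 + 85 = 282 DD.
Total duration = 282 / 13.5 = 20.889 ≈ 20.9 days.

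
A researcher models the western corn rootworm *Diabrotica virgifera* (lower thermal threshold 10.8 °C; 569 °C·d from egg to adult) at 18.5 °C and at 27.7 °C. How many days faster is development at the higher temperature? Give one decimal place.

40.2 days

At 18.5 °C: 569 / (18.5 − 10.8) = 569 / 7.7 = 73.896 d.
At 27.7 °C: 569 / (27.7 − 10.8) = 569 / 16.9 = 33.669 d.
Difference = |73.896 − 33.669| = 40.227 ≈ 40.2 days.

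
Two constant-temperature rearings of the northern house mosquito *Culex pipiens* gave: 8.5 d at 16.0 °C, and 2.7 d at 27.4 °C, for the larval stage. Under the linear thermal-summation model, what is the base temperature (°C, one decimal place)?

Linear rate model ⇒ the product D·(T − T_b) is constant across temperatures.
8.5·(16.0 − T_b) = 2.7·(27.4 − T_b)
T_b = (8.5·16.0 − 2.7·27.4) / (8.5 − 2.7) = 62.02 / 5.8 = 10.693 °C ≈ 10.7 °C.

10.7 °C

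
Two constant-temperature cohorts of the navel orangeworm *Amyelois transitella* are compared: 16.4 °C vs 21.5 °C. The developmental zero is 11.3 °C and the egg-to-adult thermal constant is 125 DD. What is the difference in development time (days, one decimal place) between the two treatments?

At 16.4 °C: 125 / (16.4 − 11.3) = 125 / 5.1 = 24.510 d.
At 21.5 °C: 125 / (21.5 − 11.3) = 125 / 10.2 = 12.255 d.
Difference = |24.510 − 12.255| = 12.255 ≈ 12.3 days.

12.3 days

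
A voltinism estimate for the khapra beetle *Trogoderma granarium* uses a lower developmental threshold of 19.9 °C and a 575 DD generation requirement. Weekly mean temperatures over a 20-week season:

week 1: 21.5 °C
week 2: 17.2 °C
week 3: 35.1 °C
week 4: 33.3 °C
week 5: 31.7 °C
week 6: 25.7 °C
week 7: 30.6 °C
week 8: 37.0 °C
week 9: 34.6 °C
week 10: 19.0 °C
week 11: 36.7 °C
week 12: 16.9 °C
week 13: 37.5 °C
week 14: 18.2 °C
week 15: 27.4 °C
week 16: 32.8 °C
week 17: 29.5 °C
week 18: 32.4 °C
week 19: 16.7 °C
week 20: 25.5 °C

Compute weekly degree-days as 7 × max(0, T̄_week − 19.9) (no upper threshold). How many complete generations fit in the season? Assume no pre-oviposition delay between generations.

2 generations

Weekly DD (7 × max(0, T̄ − 19.9)): 11.2, 0.0, 106.4, 93.8, 82.6, 40.6, 74.9, 119.7, 102.9, 0.0, 117.6, 0.0, 123.2, 0.0, 52.5, 90.3, 67.2, 87.5, 0.0, 39.2.
Season total = 1209.6 DD.
Complete generations = ⌊1209.6 / 575⌋ = 2.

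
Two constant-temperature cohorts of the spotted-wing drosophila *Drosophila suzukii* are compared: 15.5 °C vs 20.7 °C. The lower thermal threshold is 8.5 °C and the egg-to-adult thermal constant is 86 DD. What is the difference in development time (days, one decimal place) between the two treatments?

At 15.5 °C: 86 / (15.5 − 8.5) = 86 / 7.0 = 12.286 d.
At 20.7 °C: 86 / (20.7 − 8.5) = 86 / 12.2 = 7.049 d.
Difference = |12.286 − 7.049| = 5.237 ≈ 5.2 days.

5.2 days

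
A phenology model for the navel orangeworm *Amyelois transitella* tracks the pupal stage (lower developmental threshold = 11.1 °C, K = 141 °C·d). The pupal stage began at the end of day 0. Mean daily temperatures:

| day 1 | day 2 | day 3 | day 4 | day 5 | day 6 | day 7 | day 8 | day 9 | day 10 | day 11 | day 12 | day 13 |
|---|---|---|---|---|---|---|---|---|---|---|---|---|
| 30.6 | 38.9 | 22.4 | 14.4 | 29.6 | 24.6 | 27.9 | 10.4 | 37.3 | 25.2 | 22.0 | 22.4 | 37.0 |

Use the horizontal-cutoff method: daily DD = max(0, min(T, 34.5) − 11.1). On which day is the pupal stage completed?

day 10

Daily DD above 11.1 °C (capped at 23.4): 19.5, 23.4, 11.3, 3.3, 18.5, 13.5, 16.8, 0.0, 23.4, 14.1, 10.9, 11.3, 23.4.
Cumulative: 19.5, 42.9, 54.2, 57.5, 76.0, 89.5, 106.3, 106.3, 129.7, 143.8, 154.7, 166.0, 189.4.
The total first reaches 141 DD on day 10.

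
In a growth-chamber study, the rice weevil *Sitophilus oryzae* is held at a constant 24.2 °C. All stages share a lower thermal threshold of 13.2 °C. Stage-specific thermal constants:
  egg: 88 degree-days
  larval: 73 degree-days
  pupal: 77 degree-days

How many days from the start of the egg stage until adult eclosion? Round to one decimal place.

21.6 days

Daily accumulation at 24.2 °C = 24.2 − 13.2 = 11.0 DD/day.
Total K = 88 + 73 + 77 = 238 DD.
Total duration = 238 / 11.0 = 21.636 ≈ 21.6 days.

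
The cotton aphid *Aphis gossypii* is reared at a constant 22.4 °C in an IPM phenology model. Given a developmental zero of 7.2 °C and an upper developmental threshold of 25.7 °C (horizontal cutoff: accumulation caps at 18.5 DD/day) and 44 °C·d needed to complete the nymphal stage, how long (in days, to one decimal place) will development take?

Daily accumulation = 22.4 − 7.2 = 15.2 DD/day.
Duration = 44 / 15.2 = 2.895 ≈ 2.9 days.

2.9 days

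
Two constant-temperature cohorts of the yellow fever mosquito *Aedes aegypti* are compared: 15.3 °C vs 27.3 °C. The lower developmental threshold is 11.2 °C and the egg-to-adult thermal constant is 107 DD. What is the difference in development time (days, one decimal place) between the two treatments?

At 15.3 °C: 107 / (15.3 − 11.2) = 107 / 4.1 = 26.098 d.
At 27.3 °C: 107 / (27.3 − 11.2) = 107 / 16.1 = 6.646 d.
Difference = |26.098 − 6.646| = 19.452 ≈ 19.5 days.

19.5 days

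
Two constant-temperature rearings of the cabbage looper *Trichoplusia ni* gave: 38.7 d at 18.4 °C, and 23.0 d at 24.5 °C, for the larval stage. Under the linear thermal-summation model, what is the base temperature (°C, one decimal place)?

9.5 °C

Linear rate model ⇒ the product D·(T − T_b) is constant across temperatures.
38.7·(18.4 − T_b) = 23.0·(24.5 − T_b)
T_b = (38.7·18.4 − 23.0·24.5) / (38.7 − 23.0) = 148.58 / 15.7 = 9.464 °C ≈ 9.5 °C.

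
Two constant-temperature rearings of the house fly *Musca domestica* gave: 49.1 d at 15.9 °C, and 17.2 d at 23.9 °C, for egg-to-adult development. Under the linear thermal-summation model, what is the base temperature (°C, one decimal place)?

Under the model K = D·(T − T_b), so D₁·(T₁ − T_b) = D₂·(T₂ − T_b).
49.1·(15.9 − T_b) = 17.2·(23.9 − T_b)
T_b = (49.1·15.9 − 17.2·23.9) / (49.1 − 17.2) = 369.61 / 31.9 = 11.587 °C ≈ 11.6 °C.

11.6 °C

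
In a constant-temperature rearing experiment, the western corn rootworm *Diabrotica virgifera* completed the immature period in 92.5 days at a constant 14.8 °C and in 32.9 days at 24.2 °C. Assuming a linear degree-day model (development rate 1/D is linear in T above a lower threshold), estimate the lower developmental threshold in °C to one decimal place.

9.6 °C

Equal thermal constants: D₁(T₁ − T_b) = D₂(T₂ − T_b).
92.5·(14.8 − T_b) = 32.9·(24.2 − T_b)
T_b = (92.5·14.8 − 32.9·24.2) / (92.5 − 32.9) = 572.82 / 59.6 = 9.611 °C ≈ 9.6 °C.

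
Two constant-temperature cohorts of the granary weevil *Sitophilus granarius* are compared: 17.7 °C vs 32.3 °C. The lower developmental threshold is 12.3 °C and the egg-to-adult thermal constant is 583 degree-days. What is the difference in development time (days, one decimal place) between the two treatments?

78.8 days

At 17.7 °C: 583 / (17.7 − 12.3) = 583 / 5.4 = 107.963 d.
At 32.3 °C: 583 / (32.3 − 12.3) = 583 / 20.0 = 29.150 d.
Difference = |107.963 − 29.150| = 78.813 ≈ 78.8 days.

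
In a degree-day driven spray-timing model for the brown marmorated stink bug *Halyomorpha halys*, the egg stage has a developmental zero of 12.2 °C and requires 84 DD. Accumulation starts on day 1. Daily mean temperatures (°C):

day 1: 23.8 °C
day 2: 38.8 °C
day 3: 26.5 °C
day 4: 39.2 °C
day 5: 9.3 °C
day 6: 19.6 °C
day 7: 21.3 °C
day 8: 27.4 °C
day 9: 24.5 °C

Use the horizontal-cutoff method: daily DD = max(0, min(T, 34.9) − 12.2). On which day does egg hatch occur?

day 7

Daily DD above 12.2 °C (capped at 22.7): 11.6, 22.7, 14.3, 22.7, 0.0, 7.4, 9.1, 15.2, 12.3.
Cumulative: 11.6, 34.3, 48.6, 71.3, 71.3, 78.7, 87.8, 103.0, 115.3.
The total first reaches 84 DD on day 7.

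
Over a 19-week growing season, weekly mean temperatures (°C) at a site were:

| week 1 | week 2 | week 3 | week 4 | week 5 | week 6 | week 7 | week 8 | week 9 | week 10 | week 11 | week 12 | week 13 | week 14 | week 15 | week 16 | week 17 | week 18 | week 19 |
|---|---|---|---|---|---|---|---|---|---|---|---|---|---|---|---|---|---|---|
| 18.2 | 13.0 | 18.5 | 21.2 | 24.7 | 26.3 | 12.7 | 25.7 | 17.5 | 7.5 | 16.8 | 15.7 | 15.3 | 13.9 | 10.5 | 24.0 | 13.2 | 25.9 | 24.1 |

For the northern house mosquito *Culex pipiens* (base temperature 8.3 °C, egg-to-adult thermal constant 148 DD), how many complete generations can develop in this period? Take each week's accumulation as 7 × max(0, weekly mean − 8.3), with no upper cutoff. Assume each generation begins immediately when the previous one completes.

Weekly DD (7 × max(0, T̄ − 8.3)): 69.3, 32.9, 71.4, 90.3, 114.8, 126.0, 30.8, 121.8, 64.4, 0.0, 59.5, 51.8, 49.0, 39.2, 15.4, 109.9, 34.3, 123.2, 110.6.
Season total = 1314.6 DD.
Complete generations = ⌊1314.6 / 148⌋ = 8.

8 generations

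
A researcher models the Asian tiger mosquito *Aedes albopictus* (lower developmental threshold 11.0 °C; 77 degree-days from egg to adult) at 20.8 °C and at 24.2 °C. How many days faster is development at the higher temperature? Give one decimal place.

At 20.8 °C: 77 / (20.8 − 11.0) = 77 / 9.8 = 7.857 d.
At 24.2 °C: 77 / (24.2 − 11.0) = 77 / 13.2 = 5.833 d.
Difference = |7.857 − 5.833| = 2.024 ≈ 2.0 days.

2.0 days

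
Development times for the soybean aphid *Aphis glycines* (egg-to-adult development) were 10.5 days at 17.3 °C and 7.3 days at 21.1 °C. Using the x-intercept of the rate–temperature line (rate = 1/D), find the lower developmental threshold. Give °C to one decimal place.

8.6 °C

Linear rate model ⇒ the product D·(T − T_b) is constant across temperatures.
10.5·(17.3 − T_b) = 7.3·(21.1 − T_b)
T_b = (10.5·17.3 − 7.3·21.1) / (10.5 − 7.3) = 27.62 / 3.2 = 8.631 °C ≈ 8.6 °C.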